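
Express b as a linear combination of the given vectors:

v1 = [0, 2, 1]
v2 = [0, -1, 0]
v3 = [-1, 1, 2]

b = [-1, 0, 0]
c1 = -2, c2 = -3, c3 = 1

b = -2·v1 + -3·v2 + 1·v3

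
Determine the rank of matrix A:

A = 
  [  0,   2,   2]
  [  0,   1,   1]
Row reduce:
R2 → R2 - (1/2)·R1
REF = 
  [  0,   2,   2]
  [  0,   0,   0]
Pivot columns: 2 → 1 pivot.

rank(A) = 1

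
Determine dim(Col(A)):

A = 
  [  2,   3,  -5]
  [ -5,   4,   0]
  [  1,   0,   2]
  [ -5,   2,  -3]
dim(Col(A)) = 3

Row reduce:
R2 → R2 + (5/2)·R1
R3 → R3 - (1/2)·R1
R4 → R4 + (5/2)·R1
R3 → R3 + (3/23)·R2
R4 → R4 - (19/23)·R2
R4 → R4 + (119/66)·R3
REF = 
  [    2,     3,    -5]
  [    0,  23/2, -25/2]
  [    0,     0, 66/23]
  [    0,     0,     0]
Pivot columns: 1, 2, 3 → 3 pivots.
dim(Col(A)) = number of pivot columns = 3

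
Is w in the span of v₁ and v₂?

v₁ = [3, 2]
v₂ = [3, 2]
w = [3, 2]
Yes

Form the augmented matrix and row-reduce:
[v₁|v₂|w] = 
  [  3,   3,   3]
  [  2,   2,   2]
R2 → R2 - (2/3)·R1
REF = 
  [  3,   3,   3]
  [  0,   0,   0]

No row of the form [0 0 | nonzero], so the system is consistent. Back-substitution gives c₁ = 1, c₂ = 0: w = (1)·v₁ + (0)·v₂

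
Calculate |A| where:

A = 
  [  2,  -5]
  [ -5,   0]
For a 2×2 matrix, det = ad - bc = (2)(0) - (-5)(-5) = -25

det(A) = -25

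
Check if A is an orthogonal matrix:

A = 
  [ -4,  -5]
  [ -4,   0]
No

AᵀA = 
  [ 32,  20]
  [ 20,  25]
≠ I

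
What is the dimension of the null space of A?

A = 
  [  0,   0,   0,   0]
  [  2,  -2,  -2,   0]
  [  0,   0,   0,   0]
nullity(A) = 3

Row reduce:
Swap R1 ↔ R2
REF = 
  [  2,  -2,  -2,   0]
  [  0,   0,   0,   0]
  [  0,   0,   0,   0]
Pivot columns: 1 → 1 pivot.
rank(A) = 1, so nullity(A) = 4 - 1 = 3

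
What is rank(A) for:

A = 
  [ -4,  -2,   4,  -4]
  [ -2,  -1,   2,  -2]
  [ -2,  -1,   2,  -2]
Row reduce:
R2 → R2 - (1/2)·R1
R3 → R3 - (1/2)·R1
REF = 
  [ -4,  -2,   4,  -4]
  [  0,   0,   0,   0]
  [  0,   0,   0,   0]
Pivot columns: 1 → 1 pivot.

rank(A) = 1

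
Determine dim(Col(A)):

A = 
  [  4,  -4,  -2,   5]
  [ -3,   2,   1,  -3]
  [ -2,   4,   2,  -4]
Row reduce:
R2 → R2 + (3/4)·R1
R3 → R3 + (1/2)·R1
R3 → R3 + (2)·R2
REF = 
  [   4,   -4,   -2,    5]
  [   0,   -1, -1/2,  3/4]
  [   0,    0,    0,    0]
Pivot columns: 1, 2 → 2 pivots.
dim(Col(A)) = number of pivot columns = 2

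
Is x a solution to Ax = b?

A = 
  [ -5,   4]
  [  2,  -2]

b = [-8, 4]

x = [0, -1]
No

Ax = [-4, 2] ≠ b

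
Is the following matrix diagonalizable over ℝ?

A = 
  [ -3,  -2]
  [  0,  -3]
No

tr(A) = -6, det(A) = 9
Characteristic polynomial: λ² - tr(A)λ + det(A) = λ² + 6λ + 9
λ² + 6λ + 9 = (λ + 3)²
Eigenvalues: -3, -3
λ=-3: alg. mult. = 2, geom. mult. = 2 - rank(A - (-3)I) = 2 - 1 = 1
Sum of geometric multiplicities = 1 < n = 2, so there aren't enough independent eigenvectors.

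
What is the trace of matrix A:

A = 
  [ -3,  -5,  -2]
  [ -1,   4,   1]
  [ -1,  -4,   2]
3

tr(A) = -3 + 4 + 2 = 3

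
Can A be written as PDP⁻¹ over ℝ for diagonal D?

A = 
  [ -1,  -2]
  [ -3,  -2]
Yes

tr(A) = -3, det(A) = -4
Characteristic polynomial: λ² - tr(A)λ + det(A) = λ² + 3λ - 4
λ² + 3λ - 4 = (λ + 4)(λ - 1)
Eigenvalues: 1, -4
λ=-4: alg. mult. = 1, geom. mult. = 2 - rank(A - (-4)I) = 2 - 1 = 1
λ=1: alg. mult. = 1, geom. mult. = 2 - rank(A - (1)I) = 2 - 1 = 1
Sum of geometric multiplicities equals n, so A has n independent eigenvectors.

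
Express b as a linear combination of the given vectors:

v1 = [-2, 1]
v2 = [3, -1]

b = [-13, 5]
c1 = 2, c2 = -3

b = 2·v1 + -3·v2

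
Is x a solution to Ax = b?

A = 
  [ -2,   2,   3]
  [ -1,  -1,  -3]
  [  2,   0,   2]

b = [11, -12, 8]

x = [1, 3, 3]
No

Ax = [13, -13, 8] ≠ b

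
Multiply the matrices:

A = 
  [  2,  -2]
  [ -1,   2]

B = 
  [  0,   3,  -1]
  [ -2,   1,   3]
AB = 
  [  4,   4,  -8]
  [ -4,  -1,   7]

A is 2×2 and B is 2×3, so AB is 2×3. Each entry is (row of A)·(column of B):
AB[1,1] = (2)(0) + (-2)(-2) = 4
AB[1,2] = (2)(3) + (-2)(1) = 4
AB[1,3] = (2)(-1) + (-2)(3) = -8
AB[2,1] = (-1)(0) + (2)(-2) = -4
AB[2,2] = (-1)(3) + (2)(1) = -1
AB[2,3] = (-1)(-1) + (2)(3) = 7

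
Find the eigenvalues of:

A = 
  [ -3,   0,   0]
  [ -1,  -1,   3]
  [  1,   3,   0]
Characteristic polynomial: det(λI - A) = λ³ + 4λ² - 6λ - 27
Testing integer divisors of the constant term: p(-3) = 0, so (λ + 3) is a factor:
p(λ) = (λ + 3)(λ² + λ - 9)
λ² + λ - 9 = 0  ⇒  λ = (-1 ± √((1)² - 4·(-9)))/2 = (-1 ± √(37))/2
  = (-1 + √37)/2,  (-1 - √37)/2

λ = -3, (-1 + √37)/2, (-1 - √37)/2  (≈ -3, 2.541, -3.541)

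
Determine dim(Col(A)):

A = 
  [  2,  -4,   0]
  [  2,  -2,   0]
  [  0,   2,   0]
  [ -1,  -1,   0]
dim(Col(A)) = 2

Row reduce:
R2 → R2 - (1)·R1
R4 → R4 + (1/2)·R1
R3 → R3 - (1)·R2
R4 → R4 + (3/2)·R2
REF = 
  [  2,  -4,   0]
  [  0,   2,   0]
  [  0,   0,   0]
  [  0,   0,   0]
Pivot columns: 1, 2 → 2 pivots.
dim(Col(A)) = number of pivot columns = 2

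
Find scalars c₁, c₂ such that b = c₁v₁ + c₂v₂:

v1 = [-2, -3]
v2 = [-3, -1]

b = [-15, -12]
c1 = 3, c2 = 3

b = 3·v1 + 3·v2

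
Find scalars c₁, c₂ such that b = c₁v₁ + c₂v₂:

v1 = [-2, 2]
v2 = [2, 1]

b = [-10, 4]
c1 = 3, c2 = -2

b = 3·v1 + -2·v2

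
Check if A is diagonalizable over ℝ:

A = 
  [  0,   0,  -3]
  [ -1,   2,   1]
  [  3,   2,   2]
No

Characteristic polynomial: det(λI - A) = λ³ - 4λ² + 11λ - 24
Testing integer divisors of the constant term: p(3) = 0, so (λ - 3) is a factor:
p(λ) = (λ - 3)(λ² - λ + 8)
λ² - λ + 8 = 0  ⇒  λ = (1 ± √((-1)² - 4·(8)))/2 = (1 ± √(-31))/2
  = (1 + i√31)/2,  (1 - i√31)/2
Eigenvalues: 3, (1 + i√31)/2, (1 - i√31)/2  (≈ 3, 0.5 + 2.784i, 0.5 - 2.784i)
Has complex eigenvalues (not diagonalizable over ℝ).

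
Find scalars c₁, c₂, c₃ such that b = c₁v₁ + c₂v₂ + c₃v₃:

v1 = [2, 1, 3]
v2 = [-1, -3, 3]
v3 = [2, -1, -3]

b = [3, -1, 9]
c1 = 2, c2 = 1, c3 = 0

b = 2·v1 + 1·v2 + 0·v3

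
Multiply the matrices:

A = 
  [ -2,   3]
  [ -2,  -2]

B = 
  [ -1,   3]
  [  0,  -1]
AB = 
  [  2,  -9]
  [  2,  -4]

A is 2×2 and B is 2×2, so AB is 2×2. Each entry is (row of A)·(column of B):
AB[1,1] = (-2)(-1) + (3)(0) = 2
AB[1,2] = (-2)(3) + (3)(-1) = -9
AB[2,1] = (-2)(-1) + (-2)(0) = 2
AB[2,2] = (-2)(3) + (-2)(-1) = -4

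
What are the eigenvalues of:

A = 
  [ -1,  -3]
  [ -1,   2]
λ = (1 + √21)/2, (1 - √21)/2  (≈ 2.791, -1.791)

tr(A) = 1, det(A) = -5
Characteristic polynomial: λ² - tr(A)λ + det(A) = λ² - λ - 5
λ² - λ - 5 = 0  ⇒  λ = (1 ± √((-1)² - 4·(-5)))/2 = (1 ± √(21))/2
  = (1 + √21)/2,  (1 - √21)/2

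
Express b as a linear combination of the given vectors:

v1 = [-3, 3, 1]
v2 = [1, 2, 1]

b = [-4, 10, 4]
c1 = 2, c2 = 2

b = 2·v1 + 2·v2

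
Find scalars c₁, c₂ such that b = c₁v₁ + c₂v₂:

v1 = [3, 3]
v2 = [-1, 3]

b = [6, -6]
c1 = 1, c2 = -3

b = 1·v1 + -3·v2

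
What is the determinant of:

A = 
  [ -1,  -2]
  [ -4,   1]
-9

For a 2×2 matrix, det = ad - bc = (-1)(1) - (-2)(-4) = -9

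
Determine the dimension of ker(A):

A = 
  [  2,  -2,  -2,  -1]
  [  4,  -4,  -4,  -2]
nullity(A) = 3

Row reduce:
R2 → R2 - (2)·R1
REF = 
  [  2,  -2,  -2,  -1]
  [  0,   0,   0,   0]
Pivot columns: 1 → 1 pivot.
rank(A) = 1, so nullity(A) = 4 - 1 = 3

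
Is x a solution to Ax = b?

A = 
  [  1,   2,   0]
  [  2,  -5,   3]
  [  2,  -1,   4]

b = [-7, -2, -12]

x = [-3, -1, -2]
No

Ax = [-5, -7, -13] ≠ b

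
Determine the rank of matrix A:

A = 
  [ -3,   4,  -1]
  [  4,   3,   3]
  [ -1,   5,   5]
Row reduce:
R2 → R2 + (4/3)·R1
R3 → R3 - (1/3)·R1
R3 → R3 - (11/25)·R2
REF = 
  [  -3,    4,   -1]
  [   0, 25/3,  5/3]
  [   0,    0, 23/5]
Pivot columns: 1, 2, 3 → 3 pivots.

rank(A) = 3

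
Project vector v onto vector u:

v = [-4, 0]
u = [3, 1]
v·u = (-4)(3) + (0)(1) = -12
u·u = (3)² + (1)² = 10
proj_u(v) = (v·u / u·u) × u = (-12/10) × u = (-6/5) × u

proj_u(v) = [-18/5, -6/5]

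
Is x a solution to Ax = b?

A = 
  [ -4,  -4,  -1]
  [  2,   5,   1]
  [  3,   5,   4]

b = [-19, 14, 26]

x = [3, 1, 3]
Yes

Ax = [-19, 14, 26] = b ✓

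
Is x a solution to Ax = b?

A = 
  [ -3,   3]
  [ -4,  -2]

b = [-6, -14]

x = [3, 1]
Yes

Ax = [-6, -14] = b ✓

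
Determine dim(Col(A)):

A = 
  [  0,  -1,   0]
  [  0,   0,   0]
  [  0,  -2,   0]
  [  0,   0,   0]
dim(Col(A)) = 1

Row reduce:
R3 → R3 - (2)·R1
REF = 
  [  0,  -1,   0]
  [  0,   0,   0]
  [  0,   0,   0]
  [  0,   0,   0]
Pivot columns: 2 → 1 pivot.
dim(Col(A)) = number of pivot columns = 1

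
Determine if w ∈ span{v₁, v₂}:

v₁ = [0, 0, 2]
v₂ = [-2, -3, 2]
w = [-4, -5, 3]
No

Form the augmented matrix and row-reduce:
[v₁|v₂|w] = 
  [  0,  -2,  -4]
  [  0,  -3,  -5]
  [  2,   2,   3]
Swap R1 ↔ R3
R3 → R3 - (2/3)·R2
REF = 
  [   2,    2,    3]
  [   0,   -3,   -5]
  [   0,    0, -2/3]

Row 3 reads [0 0 | -2/3], i.e. 0 = -2/3, so the system is inconsistent and w ∉ span{v₁, v₂}.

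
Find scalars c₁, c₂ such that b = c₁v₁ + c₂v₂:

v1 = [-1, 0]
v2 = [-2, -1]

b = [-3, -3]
c1 = -3, c2 = 3

b = -3·v1 + 3·v2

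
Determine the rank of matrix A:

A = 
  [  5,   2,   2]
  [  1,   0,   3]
rank(A) = 2

Row reduce:
R2 → R2 - (1/5)·R1
REF = 
  [   5,    2,    2]
  [   0, -2/5, 13/5]
Pivot columns: 1, 2 → 2 pivots.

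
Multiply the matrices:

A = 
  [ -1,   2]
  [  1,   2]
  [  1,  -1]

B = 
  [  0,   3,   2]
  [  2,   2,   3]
AB = 
  [  4,   1,   4]
  [  4,   7,   8]
  [ -2,   1,  -1]

A is 3×2 and B is 2×3, so AB is 3×3. Each entry is (row of A)·(column of B):
AB[1,1] = (-1)(0) + (2)(2) = 4
AB[1,2] = (-1)(3) + (2)(2) = 1
AB[1,3] = (-1)(2) + (2)(3) = 4
AB[2,1] = (1)(0) + (2)(2) = 4
AB[2,2] = (1)(3) + (2)(2) = 7
AB[2,3] = (1)(2) + (2)(3) = 8
AB[3,1] = (1)(0) + (-1)(2) = -2
AB[3,2] = (1)(3) + (-1)(2) = 1
AB[3,3] = (1)(2) + (-1)(3) = -1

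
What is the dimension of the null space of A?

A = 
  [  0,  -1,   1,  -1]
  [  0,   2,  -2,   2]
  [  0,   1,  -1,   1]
nullity(A) = 3

Row reduce:
R2 → R2 + (2)·R1
R3 → R3 + (1)·R1
REF = 
  [  0,  -1,   1,  -1]
  [  0,   0,   0,   0]
  [  0,   0,   0,   0]
Pivot columns: 2 → 1 pivot.
rank(A) = 1, so nullity(A) = 4 - 1 = 3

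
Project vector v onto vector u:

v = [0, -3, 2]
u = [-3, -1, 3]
v·u = (0)(-3) + (-3)(-1) + (2)(3) = 9
u·u = (-3)² + (-1)² + (3)² = 19
proj_u(v) = (v·u / u·u) × u = (9/19) × u

proj_u(v) = [-27/19, -9/19, 27/19]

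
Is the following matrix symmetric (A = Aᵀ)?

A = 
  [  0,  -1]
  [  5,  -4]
No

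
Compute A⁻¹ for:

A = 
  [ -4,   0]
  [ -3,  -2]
det(A) = (-4)(-2) - (0)(-3) = 8
For a 2×2 matrix, A⁻¹ = (1/det(A)) · [[d, -b], [-c, a]]
    = (1/8) · [[-2, 0], [3, -4]]

A⁻¹ = 
  [-1/4,    0]
  [ 3/8, -1/2]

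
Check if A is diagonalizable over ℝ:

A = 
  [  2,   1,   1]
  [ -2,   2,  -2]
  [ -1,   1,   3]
No

Characteristic polynomial: det(λI - A) = λ³ - 7λ² + 21λ - 24
By the rational root theorem any rational root is an integer dividing 24; none of those is a root, so p(λ) has no rational roots and hence (being an irreducible cubic) no repeated roots.
Discriminant of the cubic: Δ = -411
Δ < 0 ⇒ one real eigenvalue and a complex-conjugate pair: λ ≈ 2.29 + 2.162i, 2.29 - 2.162i, 2.42
Has complex eigenvalues (not diagonalizable over ℝ).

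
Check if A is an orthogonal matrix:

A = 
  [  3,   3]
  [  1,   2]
No

AᵀA = 
  [ 10,  11]
  [ 11,  13]
≠ I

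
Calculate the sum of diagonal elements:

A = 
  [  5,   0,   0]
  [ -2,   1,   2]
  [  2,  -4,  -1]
5

tr(A) = 5 + 1 + -1 = 5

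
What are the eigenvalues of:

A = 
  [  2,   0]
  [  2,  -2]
λ = 2, -2

tr(A) = 0, det(A) = -4
Characteristic polynomial: λ² - tr(A)λ + det(A) = λ² - 4
λ² - 4 = (λ + 2)(λ - 2)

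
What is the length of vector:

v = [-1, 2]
2.236

||v||₂ = √((-1)² + (2)²) = √5 = 2.236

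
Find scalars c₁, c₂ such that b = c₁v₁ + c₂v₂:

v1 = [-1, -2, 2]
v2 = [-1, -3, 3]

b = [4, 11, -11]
c1 = -1, c2 = -3

b = -1·v1 + -3·v2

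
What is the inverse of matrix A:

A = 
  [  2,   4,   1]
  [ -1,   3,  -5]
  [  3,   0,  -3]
det(A) = (2)·((3)(-3) - (-5)(0)) - (4)·((-1)(-3) - (-5)(3)) + (1)·((-1)(0) - (3)(3))
  = (2)(-9) - (4)(18) + (1)(-9)
  = -99
det(A) = -99 ≠ 0, so A is invertible.

Cofactors Cᵢⱼ = (-1)ⁱ⁺ʲ·Mᵢⱼ:
C = 
  [ -9, -18,  -9]
  [ 12,  -9,  12]
  [-23,   9,  10]

adj(A) = Cᵀ:
adj(A) = 
  [ -9,  12, -23]
  [-18,  -9,   9]
  [ -9,  12,  10]

A⁻¹ = (-1/99) · adj(A):
A⁻¹ = 
  [  1/11,  -4/33,  23/99]
  [  2/11,   1/11,  -1/11]
  [  1/11,  -4/33, -10/99]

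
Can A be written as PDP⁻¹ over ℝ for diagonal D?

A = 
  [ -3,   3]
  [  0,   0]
Yes

tr(A) = -3, det(A) = 0
Characteristic polynomial: λ² - tr(A)λ + det(A) = λ² + 3λ
λ² + 3λ = λ(λ + 3)
Eigenvalues: 0, -3
λ=-3: alg. mult. = 1, geom. mult. = 2 - rank(A - (-3)I) = 2 - 1 = 1
λ=0: alg. mult. = 1, geom. mult. = 2 - rank(A - (0)I) = 2 - 1 = 1
Sum of geometric multiplicities equals n, so A has n independent eigenvectors.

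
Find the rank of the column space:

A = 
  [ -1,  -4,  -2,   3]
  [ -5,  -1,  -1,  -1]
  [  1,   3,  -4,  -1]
dim(Col(A)) = 3

Row reduce:
R2 → R2 - (5)·R1
R3 → R3 + (1)·R1
R3 → R3 + (1/19)·R2
REF = 
  [     -1,      -4,      -2,       3]
  [      0,      19,       9,     -16]
  [      0,       0, -105/19,   22/19]
Pivot columns: 1, 2, 3 → 3 pivots.
dim(Col(A)) = number of pivot columns = 3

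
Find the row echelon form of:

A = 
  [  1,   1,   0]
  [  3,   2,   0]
Row operations:
R2 → R2 - (3)·R1

Resulting echelon form:
REF = 
  [  1,   1,   0]
  [  0,  -1,   0]

Rank = 2 (number of non-zero pivot rows).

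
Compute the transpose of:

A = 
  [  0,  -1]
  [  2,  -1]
Aᵀ = 
  [  0,   2]
  [ -1,  -1]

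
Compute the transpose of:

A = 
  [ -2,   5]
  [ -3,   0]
Aᵀ = 
  [ -2,  -3]
  [  5,   0]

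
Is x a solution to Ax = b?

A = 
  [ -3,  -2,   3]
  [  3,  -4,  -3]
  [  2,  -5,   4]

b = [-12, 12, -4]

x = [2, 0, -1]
No

Ax = [-9, 9, 0] ≠ b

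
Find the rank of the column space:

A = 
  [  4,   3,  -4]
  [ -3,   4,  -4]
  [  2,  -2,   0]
dim(Col(A)) = 3

Row reduce:
R2 → R2 + (3/4)·R1
R3 → R3 - (1/2)·R1
R3 → R3 + (14/25)·R2
REF = 
  [     4,      3,     -4]
  [     0,   25/4,     -7]
  [     0,      0, -48/25]
Pivot columns: 1, 2, 3 → 3 pivots.
dim(Col(A)) = number of pivot columns = 3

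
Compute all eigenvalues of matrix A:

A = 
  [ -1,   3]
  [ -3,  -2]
λ = (-3 + i√35)/2, (-3 - i√35)/2  (≈ -1.5 + 2.958i, -1.5 - 2.958i)

tr(A) = -3, det(A) = 11
Characteristic polynomial: λ² - tr(A)λ + det(A) = λ² + 3λ + 11
λ² + 3λ + 11 = 0  ⇒  λ = (-3 ± √((3)² - 4·(11)))/2 = (-3 ± √(-35))/2
  = (-3 + i√35)/2,  (-3 - i√35)/2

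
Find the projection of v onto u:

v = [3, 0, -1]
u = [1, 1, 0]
v·u = (3)(1) + (0)(1) + (-1)(0) = 3
u·u = (1)² + (1)² + (0)² = 2
proj_u(v) = (v·u / u·u) × u = (3/2) × u

proj_u(v) = [3/2, 3/2, 0]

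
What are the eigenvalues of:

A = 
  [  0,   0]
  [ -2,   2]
λ = 2, 0

tr(A) = 2, det(A) = 0
Characteristic polynomial: λ² - tr(A)λ + det(A) = λ² - 2λ
λ² - 2λ = λ(λ - 2)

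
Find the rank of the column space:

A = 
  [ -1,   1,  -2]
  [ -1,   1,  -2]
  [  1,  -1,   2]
Row reduce:
R2 → R2 - (1)·R1
R3 → R3 + (1)·R1
REF = 
  [ -1,   1,  -2]
  [  0,   0,   0]
  [  0,   0,   0]
Pivot columns: 1 → 1 pivot.
dim(Col(A)) = number of pivot columns = 1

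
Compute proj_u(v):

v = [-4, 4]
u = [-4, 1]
v·u = (-4)(-4) + (4)(1) = 20
u·u = (-4)² + (1)² = 17
proj_u(v) = (v·u / u·u) × u = (20/17) × u

proj_u(v) = [-80/17, 20/17]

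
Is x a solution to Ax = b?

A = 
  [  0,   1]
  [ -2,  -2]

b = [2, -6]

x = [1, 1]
No

Ax = [1, -4] ≠ b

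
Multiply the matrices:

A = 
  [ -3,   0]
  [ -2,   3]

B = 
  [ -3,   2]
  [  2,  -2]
A is 2×2 and B is 2×2, so AB is 2×2. Each entry is (row of A)·(column of B):
AB[1,1] = (-3)(-3) + (0)(2) = 9
AB[1,2] = (-3)(2) + (0)(-2) = -6
AB[2,1] = (-2)(-3) + (3)(2) = 12
AB[2,2] = (-2)(2) + (3)(-2) = -10

AB = 
  [  9,  -6]
  [ 12, -10]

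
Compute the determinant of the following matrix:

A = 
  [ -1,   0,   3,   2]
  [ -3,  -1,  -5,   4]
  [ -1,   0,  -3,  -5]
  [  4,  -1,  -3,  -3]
Cofactor expansion along row 1: det(A) = a₁₁M₁₁ - a₁₂M₁₂ + a₁₃M₁₃ - a₁₄M₁₄

M₁₁ = det[[-1, -5, 4]; [0, -3, -5]; [-1, -3, -3]]
  = (-1)·((-3)(-3) - (-5)(-3)) - (-5)·((0)(-3) - (-5)(-1)) + (4)·((0)(-3) - (-3)(-1))
  = (-1)(-6) - (-5)(-5) + (4)(-3)
  = -31
M₁₂ = det[[-3, -5, 4]; [-1, -3, -5]; [4, -3, -3]]
  = (-3)·((-3)(-3) - (-5)(-3)) - (-5)·((-1)(-3) - (-5)(4)) + (4)·((-1)(-3) - (-3)(4))
  = (-3)(-6) - (-5)(23) + (4)(15)
  = 193
M₁₃ = det[[-3, -1, 4]; [-1, 0, -5]; [4, -1, -3]]
  = (-3)·((0)(-3) - (-5)(-1)) - (-1)·((-1)(-3) - (-5)(4)) + (4)·((-1)(-1) - (0)(4))
  = (-3)(-5) - (-1)(23) + (4)(1)
  = 42
M₁₄ = det[[-3, -1, -5]; [-1, 0, -3]; [4, -1, -3]]
  = (-3)·((0)(-3) - (-3)(-1)) - (-1)·((-1)(-3) - (-3)(4)) + (-5)·((-1)(-1) - (0)(4))
  = (-3)(-3) - (-1)(15) + (-5)(1)
  = 19

det(A) = (-1)(-31) - (0)(193) + (3)(42) - (2)(19) = 119

det(A) = 119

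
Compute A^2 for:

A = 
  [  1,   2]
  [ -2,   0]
A² = A·A:
A²[1,1] = (1)(1) + (2)(-2) = -3
A²[1,2] = (1)(2) + (2)(0) = 2
A²[2,1] = (-2)(1) + (0)(-2) = -2
A²[2,2] = (-2)(2) + (0)(0) = -4
A² = 
  [ -3,   2]
  [ -2,  -4]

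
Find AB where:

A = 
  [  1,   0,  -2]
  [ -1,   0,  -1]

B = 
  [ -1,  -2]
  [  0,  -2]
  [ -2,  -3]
A is 2×3 and B is 3×2, so AB is 2×2. Each entry is (row of A)·(column of B):
AB[1,1] = (1)(-1) + (0)(0) + (-2)(-2) = 3
AB[1,2] = (1)(-2) + (0)(-2) + (-2)(-3) = 4
AB[2,1] = (-1)(-1) + (0)(0) + (-1)(-2) = 3
AB[2,2] = (-1)(-2) + (0)(-2) + (-1)(-3) = 5

AB = 
  [  3,   4]
  [  3,   5]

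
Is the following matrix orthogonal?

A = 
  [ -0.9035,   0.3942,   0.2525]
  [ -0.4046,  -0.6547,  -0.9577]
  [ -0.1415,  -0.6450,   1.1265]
No

AᵀA = 
  [  1,   0,   0]
  [  0,   1.0001,  -0.0001]
  [  0,  -0.0001,   2.2499]
≠ I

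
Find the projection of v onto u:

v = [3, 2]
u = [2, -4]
proj_u(v) = [-1/5, 2/5]

v·u = (3)(2) + (2)(-4) = -2
u·u = (2)² + (-4)² = 20
proj_u(v) = (v·u / u·u) × u = (-2/20) × u = (-1/10) × u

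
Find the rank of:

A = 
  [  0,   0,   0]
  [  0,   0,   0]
Row reduce:
(no row operations needed)
REF = 
  [  0,   0,   0]
  [  0,   0,   0]
Pivot columns: none → 0 pivots.

rank(A) = 0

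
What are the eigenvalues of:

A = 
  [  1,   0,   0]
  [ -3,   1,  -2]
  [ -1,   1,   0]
Characteristic polynomial: det(λI - A) = λ³ - 2λ² + 3λ - 2
Testing integer divisors of the constant term: p(1) = 0, so (λ - 1) is a factor:
p(λ) = (λ - 1)(λ² - λ + 2)
λ² - λ + 2 = 0  ⇒  λ = (1 ± √((-1)² - 4·(2)))/2 = (1 ± √(-7))/2
  = (1 + i√7)/2,  (1 - i√7)/2

λ = 1, (1 + i√7)/2, (1 - i√7)/2  (≈ 1, 0.5 + 1.323i, 0.5 - 1.323i)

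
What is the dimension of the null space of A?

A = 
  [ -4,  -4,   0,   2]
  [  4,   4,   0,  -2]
nullity(A) = 3

Row reduce:
R2 → R2 + (1)·R1
REF = 
  [ -4,  -4,   0,   2]
  [  0,   0,   0,   0]
Pivot columns: 1 → 1 pivot.
rank(A) = 1, so nullity(A) = 4 - 1 = 3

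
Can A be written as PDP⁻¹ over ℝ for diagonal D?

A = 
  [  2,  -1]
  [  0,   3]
Yes

tr(A) = 5, det(A) = 6
Characteristic polynomial: λ² - tr(A)λ + det(A) = λ² - 5λ + 6
λ² - 5λ + 6 = (λ - 2)(λ - 3)
Eigenvalues: 3, 2
λ=2: alg. mult. = 1, geom. mult. = 2 - rank(A - (2)I) = 2 - 1 = 1
λ=3: alg. mult. = 1, geom. mult. = 2 - rank(A - (3)I) = 2 - 1 = 1
Sum of geometric multiplicities equals n, so A has n independent eigenvectors.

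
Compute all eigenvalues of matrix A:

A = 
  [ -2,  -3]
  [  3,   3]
λ = (1 + i√11)/2, (1 - i√11)/2  (≈ 0.5 + 1.658i, 0.5 - 1.658i)

tr(A) = 1, det(A) = 3
Characteristic polynomial: λ² - tr(A)λ + det(A) = λ² - λ + 3
λ² - λ + 3 = 0  ⇒  λ = (1 ± √((-1)² - 4·(3)))/2 = (1 ± √(-11))/2
  = (1 + i√11)/2,  (1 - i√11)/2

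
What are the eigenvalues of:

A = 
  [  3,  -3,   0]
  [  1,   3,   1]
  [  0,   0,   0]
Characteristic polynomial: det(λI - A) = λ³ - 6λ² + 12λ
The constant term is 0, so λ = 0 is a root: p(λ) = λ(λ² - 6λ + 12)
λ² - 6λ + 12 = 0  ⇒  λ = (6 ± √((-6)² - 4·(12)))/2 = (6 ± √(-12))/2
  = 3 + i√3,  3 - i√3

λ = 0, 3 + i√3, 3 - i√3  (≈ 0, 3 + 1.732i, 3 - 1.732i)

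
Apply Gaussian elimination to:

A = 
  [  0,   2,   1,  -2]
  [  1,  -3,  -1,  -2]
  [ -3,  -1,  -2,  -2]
Row operations:
Swap R1 ↔ R2
R3 → R3 + (3)·R1
R3 → R3 + (5)·R2

Resulting echelon form:
REF = 
  [  1,  -3,  -1,  -2]
  [  0,   2,   1,  -2]
  [  0,   0,   0, -18]

Rank = 3 (number of non-zero pivot rows).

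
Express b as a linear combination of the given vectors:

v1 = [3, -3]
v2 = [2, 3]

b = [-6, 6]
c1 = -2, c2 = 0

b = -2·v1 + 0·v2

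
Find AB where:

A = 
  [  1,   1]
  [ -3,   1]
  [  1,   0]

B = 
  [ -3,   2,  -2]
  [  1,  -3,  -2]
AB = 
  [ -2,  -1,  -4]
  [ 10,  -9,   4]
  [ -3,   2,  -2]

A is 3×2 and B is 2×3, so AB is 3×3. Each entry is (row of A)·(column of B):
AB[1,1] = (1)(-3) + (1)(1) = -2
AB[1,2] = (1)(2) + (1)(-3) = -1
AB[1,3] = (1)(-2) + (1)(-2) = -4
AB[2,1] = (-3)(-3) + (1)(1) = 10
AB[2,2] = (-3)(2) + (1)(-3) = -9
AB[2,3] = (-3)(-2) + (1)(-2) = 4
AB[3,1] = (1)(-3) + (0)(1) = -3
AB[3,2] = (1)(2) + (0)(-3) = 2
AB[3,3] = (1)(-2) + (0)(-2) = -2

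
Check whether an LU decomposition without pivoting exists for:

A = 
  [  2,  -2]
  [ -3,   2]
Yes.
A[1,1] = 2 ≠ 0, so Gaussian elimination proceeds without a row swap: multiplier ℓ₂₁ = (-3)/(2) = -3/2, and U[2,2] = 2 - (-3/2)(-2) = -1.
L = 
  [   1,    0]
  [-3/2,    1]
U = 
  [  2,  -2]
  [  0,  -1]
Check row 2 of LU: [(-3/2)(2), (-3/2)(-2) + (-1)] = [-3, 2] = row 2 of A ✓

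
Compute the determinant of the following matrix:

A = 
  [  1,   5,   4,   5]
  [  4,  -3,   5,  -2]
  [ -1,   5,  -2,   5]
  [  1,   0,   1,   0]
-20

Cofactor expansion along row 1: det(A) = a₁₁M₁₁ - a₁₂M₁₂ + a₁₃M₁₃ - a₁₄M₁₄

M₁₁ = det[[-3, 5, -2]; [5, -2, 5]; [0, 1, 0]]
  = (-3)·((-2)(0) - (5)(1)) - (5)·((5)(0) - (5)(0)) + (-2)·((5)(1) - (-2)(0))
  = (-3)(-5) - (5)(0) + (-2)(5)
  = 5
M₁₂ = det[[4, 5, -2]; [-1, -2, 5]; [1, 1, 0]]
  = (4)·((-2)(0) - (5)(1)) - (5)·((-1)(0) - (5)(1)) + (-2)·((-1)(1) - (-2)(1))
  = (4)(-5) - (5)(-5) + (-2)(1)
  = 3
M₁₃ = det[[4, -3, -2]; [-1, 5, 5]; [1, 0, 0]]
  = (4)·((5)(0) - (5)(0)) - (-3)·((-1)(0) - (5)(1)) + (-2)·((-1)(0) - (5)(1))
  = (4)(0) - (-3)(-5) + (-2)(-5)
  = -5
M₁₄ = det[[4, -3, 5]; [-1, 5, -2]; [1, 0, 1]]
  = (4)·((5)(1) - (-2)(0)) - (-3)·((-1)(1) - (-2)(1)) + (5)·((-1)(0) - (5)(1))
  = (4)(5) - (-3)(1) + (5)(-5)
  = -2

det(A) = (1)(5) - (5)(3) + (4)(-5) - (5)(-2) = -20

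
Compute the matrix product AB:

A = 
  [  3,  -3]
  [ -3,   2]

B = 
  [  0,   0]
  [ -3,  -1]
A is 2×2 and B is 2×2, so AB is 2×2. Each entry is (row of A)·(column of B):
AB[1,1] = (3)(0) + (-3)(-3) = 9
AB[1,2] = (3)(0) + (-3)(-1) = 3
AB[2,1] = (-3)(0) + (2)(-3) = -6
AB[2,2] = (-3)(0) + (2)(-1) = -2

AB = 
  [  9,   3]
  [ -6,  -2]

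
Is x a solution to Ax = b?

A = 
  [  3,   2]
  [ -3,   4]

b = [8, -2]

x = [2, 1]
Yes

Ax = [8, -2] = b ✓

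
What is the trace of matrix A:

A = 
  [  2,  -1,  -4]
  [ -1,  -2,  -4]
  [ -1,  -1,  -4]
-4

tr(A) = 2 + -2 + -4 = -4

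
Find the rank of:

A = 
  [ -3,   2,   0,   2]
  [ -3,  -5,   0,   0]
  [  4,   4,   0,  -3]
Row reduce:
R2 → R2 - (1)·R1
R3 → R3 + (4/3)·R1
R3 → R3 + (20/21)·R2
REF = 
  [    -3,      2,      0,      2]
  [     0,     -7,      0,     -2]
  [     0,      0,      0, -47/21]
Pivot columns: 1, 2, 4 → 3 pivots.

rank(A) = 3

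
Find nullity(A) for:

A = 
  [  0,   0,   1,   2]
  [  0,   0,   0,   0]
nullity(A) = 3

Row reduce:
(no row operations needed)
REF = 
  [  0,   0,   1,   2]
  [  0,   0,   0,   0]
Pivot columns: 3 → 1 pivot.
rank(A) = 1, so nullity(A) = 4 - 1 = 3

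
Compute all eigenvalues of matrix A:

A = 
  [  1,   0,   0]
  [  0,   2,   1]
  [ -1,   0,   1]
λ = 1, 2, 1

Characteristic polynomial: det(λI - A) = λ³ - 4λ² + 5λ - 2
Testing integer divisors of the constant term: p(1) = 0, so (λ - 1) is a factor:
p(λ) = (λ - 1)(λ² - 3λ + 2)
λ² - 3λ + 2 = (λ - 1)(λ - 2)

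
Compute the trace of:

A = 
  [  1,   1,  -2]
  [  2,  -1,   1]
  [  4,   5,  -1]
-1

tr(A) = 1 + -1 + -1 = -1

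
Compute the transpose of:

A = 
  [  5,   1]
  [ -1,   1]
Aᵀ = 
  [  5,  -1]
  [  1,   1]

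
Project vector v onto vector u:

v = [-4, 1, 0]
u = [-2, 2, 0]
proj_u(v) = [-5/2, 5/2, 0]

v·u = (-4)(-2) + (1)(2) + (0)(0) = 10
u·u = (-2)² + (2)² + (0)² = 8
proj_u(v) = (v·u / u·u) × u = (10/8) × u = (5/4) × u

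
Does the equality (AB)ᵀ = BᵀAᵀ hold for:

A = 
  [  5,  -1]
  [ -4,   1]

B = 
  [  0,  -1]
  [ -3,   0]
Yes

(AB)ᵀ = 
  [  3,  -3]
  [ -5,   4]

BᵀAᵀ = 
  [  3,  -3]
  [ -5,   4]

Both sides are equal — this is the standard identity (AB)ᵀ = BᵀAᵀ, which holds for all A, B.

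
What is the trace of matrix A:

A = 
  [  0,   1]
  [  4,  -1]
-1

tr(A) = 0 + -1 = -1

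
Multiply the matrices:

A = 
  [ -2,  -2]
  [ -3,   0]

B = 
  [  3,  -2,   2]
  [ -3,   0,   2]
AB = 
  [  0,   4,  -8]
  [ -9,   6,  -6]

A is 2×2 and B is 2×3, so AB is 2×3. Each entry is (row of A)·(column of B):
AB[1,1] = (-2)(3) + (-2)(-3) = 0
AB[1,2] = (-2)(-2) + (-2)(0) = 4
AB[1,3] = (-2)(2) + (-2)(2) = -8
AB[2,1] = (-3)(3) + (0)(-3) = -9
AB[2,2] = (-3)(-2) + (0)(0) = 6
AB[2,3] = (-3)(2) + (0)(2) = -6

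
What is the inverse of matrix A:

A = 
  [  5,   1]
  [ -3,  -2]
det(A) = (5)(-2) - (1)(-3) = -7
For a 2×2 matrix, A⁻¹ = (1/det(A)) · [[d, -b], [-c, a]]
    = (-1/7) · [[-2, -1], [3, 5]]

A⁻¹ = 
  [ 2/7,  1/7]
  [-3/7, -5/7]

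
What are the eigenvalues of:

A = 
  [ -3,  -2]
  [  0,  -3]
λ = -3, -3

tr(A) = -6, det(A) = 9
Characteristic polynomial: λ² - tr(A)λ + det(A) = λ² + 6λ + 9
λ² + 6λ + 9 = (λ + 3)²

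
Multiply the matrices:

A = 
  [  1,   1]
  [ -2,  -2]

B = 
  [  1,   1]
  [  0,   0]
A is 2×2 and B is 2×2, so AB is 2×2. Each entry is (row of A)·(column of B):
AB[1,1] = (1)(1) + (1)(0) = 1
AB[1,2] = (1)(1) + (1)(0) = 1
AB[2,1] = (-2)(1) + (-2)(0) = -2
AB[2,2] = (-2)(1) + (-2)(0) = -2

AB = 
  [  1,   1]
  [ -2,  -2]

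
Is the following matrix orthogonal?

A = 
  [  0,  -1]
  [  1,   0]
Yes

AᵀA = 
  [  1,   0]
  [  0,   1]
= I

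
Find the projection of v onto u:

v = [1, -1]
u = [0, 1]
v·u = (1)(0) + (-1)(1) = -1
u·u = (0)² + (1)² = 1
proj_u(v) = (v·u / u·u) × u = (-1/1) × u = (-1) × u

proj_u(v) = [0, -1]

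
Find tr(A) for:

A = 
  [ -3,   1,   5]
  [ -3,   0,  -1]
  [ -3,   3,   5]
2

tr(A) = -3 + 0 + 5 = 2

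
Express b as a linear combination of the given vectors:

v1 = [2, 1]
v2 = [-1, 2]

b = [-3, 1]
c1 = -1, c2 = 1

b = -1·v1 + 1·v2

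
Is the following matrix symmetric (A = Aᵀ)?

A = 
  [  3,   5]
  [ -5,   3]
No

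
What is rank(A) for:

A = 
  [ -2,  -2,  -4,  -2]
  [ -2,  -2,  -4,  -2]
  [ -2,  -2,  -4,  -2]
rank(A) = 1

Row reduce:
R2 → R2 - (1)·R1
R3 → R3 - (1)·R1
REF = 
  [ -2,  -2,  -4,  -2]
  [  0,   0,   0,   0]
  [  0,   0,   0,   0]
Pivot columns: 1 → 1 pivot.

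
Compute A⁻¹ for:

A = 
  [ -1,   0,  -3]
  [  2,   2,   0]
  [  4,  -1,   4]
det(A) = (-1)·((2)(4) - (0)(-1)) - (0)·((2)(4) - (0)(4)) + (-3)·((2)(-1) - (2)(4))
  = (-1)(8) - (0)(8) + (-3)(-10)
  = 22
det(A) = 22 ≠ 0, so A is invertible.

Cofactors Cᵢⱼ = (-1)ⁱ⁺ʲ·Mᵢⱼ:
C = 
  [  8,  -8, -10]
  [  3,   8,  -1]
  [  6,  -6,  -2]

adj(A) = Cᵀ:
adj(A) = 
  [  8,   3,   6]
  [ -8,   8,  -6]
  [-10,  -1,  -2]

A⁻¹ = (1/22) · adj(A):
A⁻¹ = 
  [ 4/11,  3/22,  3/11]
  [-4/11,  4/11, -3/11]
  [-5/11, -1/22, -1/11]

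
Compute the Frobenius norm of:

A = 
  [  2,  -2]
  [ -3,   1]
||A||_F = 4.243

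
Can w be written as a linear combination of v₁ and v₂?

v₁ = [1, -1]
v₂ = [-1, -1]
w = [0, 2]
Yes

Form the augmented matrix and row-reduce:
[v₁|v₂|w] = 
  [  1,  -1,   0]
  [ -1,  -1,   2]
R2 → R2 + (1)·R1
REF = 
  [  1,  -1,   0]
  [  0,  -2,   2]

No row of the form [0 0 | nonzero], so the system is consistent. Back-substitution gives c₁ = -1, c₂ = -1: w = (-1)·v₁ + (-1)·v₂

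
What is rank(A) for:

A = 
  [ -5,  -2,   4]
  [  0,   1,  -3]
rank(A) = 2

Row reduce:
(no row operations needed)
REF = 
  [ -5,  -2,   4]
  [  0,   1,  -3]
Pivot columns: 1, 2 → 2 pivots.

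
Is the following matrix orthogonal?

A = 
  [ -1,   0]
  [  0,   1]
Yes

AᵀA = 
  [  1,   0]
  [  0,   1]
= I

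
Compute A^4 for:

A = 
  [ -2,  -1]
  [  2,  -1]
A² = A·A:
A²[1,1] = (-2)(-2) + (-1)(2) = 2
A²[1,2] = (-2)(-1) + (-1)(-1) = 3
A²[2,1] = (2)(-2) + (-1)(2) = -6
A²[2,2] = (2)(-1) + (-1)(-1) = -1
A² = 
  [  2,   3]
  [ -6,  -1]

A^3 = A^2·A:
A^3[1,1] = (2)(-2) + (3)(2) = 2
A^3[1,2] = (2)(-1) + (3)(-1) = -5
A^3[2,1] = (-6)(-2) + (-1)(2) = 10
A^3[2,2] = (-6)(-1) + (-1)(-1) = 7
A^3 = 
  [  2,  -5]
  [ 10,   7]

A^4 = A^3·A:
A^4[1,1] = (2)(-2) + (-5)(2) = -14
A^4[1,2] = (2)(-1) + (-5)(-1) = 3
A^4[2,1] = (10)(-2) + (7)(2) = -6
A^4[2,2] = (10)(-1) + (7)(-1) = -17
A^4 = 
  [-14,   3]
  [ -6, -17]

Therefore
A^4 = 
  [-14,   3]
  [ -6, -17]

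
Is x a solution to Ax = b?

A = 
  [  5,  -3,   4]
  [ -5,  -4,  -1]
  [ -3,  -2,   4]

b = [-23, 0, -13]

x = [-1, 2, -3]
Yes

Ax = [-23, 0, -13] = b ✓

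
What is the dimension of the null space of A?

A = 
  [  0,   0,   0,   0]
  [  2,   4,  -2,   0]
nullity(A) = 3

Row reduce:
Swap R1 ↔ R2
REF = 
  [  2,   4,  -2,   0]
  [  0,   0,   0,   0]
Pivot columns: 1 → 1 pivot.
rank(A) = 1, so nullity(A) = 4 - 1 = 3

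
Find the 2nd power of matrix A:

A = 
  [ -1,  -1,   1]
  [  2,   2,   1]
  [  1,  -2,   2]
A² = A·A:
A²[1,1] = (-1)(-1) + (-1)(2) + (1)(1) = 0
A²[1,2] = (-1)(-1) + (-1)(2) + (1)(-2) = -3
A²[1,3] = (-1)(1) + (-1)(1) + (1)(2) = 0
A²[2,1] = (2)(-1) + (2)(2) + (1)(1) = 3
A²[2,2] = (2)(-1) + (2)(2) + (1)(-2) = 0
A²[2,3] = (2)(1) + (2)(1) + (1)(2) = 6
A²[3,1] = (1)(-1) + (-2)(2) + (2)(1) = -3
A²[3,2] = (1)(-1) + (-2)(2) + (2)(-2) = -9
A²[3,3] = (1)(1) + (-2)(1) + (2)(2) = 3
A² = 
  [  0,  -3,   0]
  [  3,   0,   6]
  [ -3,  -9,   3]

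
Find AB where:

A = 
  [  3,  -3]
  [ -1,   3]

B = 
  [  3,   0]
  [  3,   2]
AB = 
  [  0,  -6]
  [  6,   6]

A is 2×2 and B is 2×2, so AB is 2×2. Each entry is (row of A)·(column of B):
AB[1,1] = (3)(3) + (-3)(3) = 0
AB[1,2] = (3)(0) + (-3)(2) = -6
AB[2,1] = (-1)(3) + (3)(3) = 6
AB[2,2] = (-1)(0) + (3)(2) = 6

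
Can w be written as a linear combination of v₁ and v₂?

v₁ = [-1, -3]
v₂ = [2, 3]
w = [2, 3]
Yes

Form the augmented matrix and row-reduce:
[v₁|v₂|w] = 
  [ -1,   2,   2]
  [ -3,   3,   3]
R2 → R2 - (3)·R1
REF = 
  [ -1,   2,   2]
  [  0,  -3,  -3]

No row of the form [0 0 | nonzero], so the system is consistent. Back-substitution gives c₁ = 0, c₂ = 1: w = (0)·v₁ + (1)·v₂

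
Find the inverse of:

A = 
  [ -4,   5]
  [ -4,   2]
det(A) = (-4)(2) - (5)(-4) = 12
For a 2×2 matrix, A⁻¹ = (1/det(A)) · [[d, -b], [-c, a]]
    = (1/12) · [[2, -5], [4, -4]]

A⁻¹ = 
  [  1/6, -5/12]
  [  1/3,  -1/3]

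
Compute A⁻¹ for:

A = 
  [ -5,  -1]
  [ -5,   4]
det(A) = (-5)(4) - (-1)(-5) = -25
For a 2×2 matrix, A⁻¹ = (1/det(A)) · [[d, -b], [-c, a]]
    = (-1/25) · [[4, 1], [5, -5]]

A⁻¹ = 
  [-4/25, -1/25]
  [ -1/5,   1/5]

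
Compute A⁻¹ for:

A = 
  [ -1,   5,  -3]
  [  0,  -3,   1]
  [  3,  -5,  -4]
det(A) = (-1)·((-3)(-4) - (1)(-5)) - (5)·((0)(-4) - (1)(3)) + (-3)·((0)(-5) - (-3)(3))
  = (-1)(17) - (5)(-3) + (-3)(9)
  = -29
det(A) = -29 ≠ 0, so A is invertible.

Cofactors Cᵢⱼ = (-1)ⁱ⁺ʲ·Mᵢⱼ:
C = 
  [ 17,   3,   9]
  [ 35,  13,  10]
  [ -4,   1,   3]

adj(A) = Cᵀ:
adj(A) = 
  [ 17,  35,  -4]
  [  3,  13,   1]
  [  9,  10,   3]

A⁻¹ = (-1/29) · adj(A):
A⁻¹ = 
  [-17/29, -35/29,   4/29]
  [ -3/29, -13/29,  -1/29]
  [ -9/29, -10/29,  -3/29]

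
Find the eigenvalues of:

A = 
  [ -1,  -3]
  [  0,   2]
tr(A) = 1, det(A) = -2
Characteristic polynomial: λ² - tr(A)λ + det(A) = λ² - λ - 2
λ² - λ - 2 = (λ + 1)(λ - 2)

λ = 2, -1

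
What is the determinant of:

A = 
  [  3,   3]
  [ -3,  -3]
For a 2×2 matrix, det = ad - bc = (3)(-3) - (3)(-3) = 0

det(A) = 0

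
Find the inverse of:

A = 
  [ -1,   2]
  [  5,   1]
det(A) = (-1)(1) - (2)(5) = -11
For a 2×2 matrix, A⁻¹ = (1/det(A)) · [[d, -b], [-c, a]]
    = (-1/11) · [[1, -2], [-5, -1]]

A⁻¹ = 
  [-1/11,  2/11]
  [ 5/11,  1/11]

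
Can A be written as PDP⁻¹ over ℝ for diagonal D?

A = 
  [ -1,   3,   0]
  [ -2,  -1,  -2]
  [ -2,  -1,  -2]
No

Characteristic polynomial: det(λI - A) = λ³ + 4λ² + 9λ
The constant term is 0, so λ = 0 is a root: p(λ) = λ(λ² + 4λ + 9)
λ² + 4λ + 9 = 0  ⇒  λ = (-4 ± √((4)² - 4·(9)))/2 = (-4 ± √(-20))/2
  = -2 + i√5,  -2 - i√5
Eigenvalues: 0, -2 + i√5, -2 - i√5  (≈ 0, -2 + 2.236i, -2 - 2.236i)
Has complex eigenvalues (not diagonalizable over ℝ).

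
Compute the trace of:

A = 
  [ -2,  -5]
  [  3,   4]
2

tr(A) = -2 + 4 = 2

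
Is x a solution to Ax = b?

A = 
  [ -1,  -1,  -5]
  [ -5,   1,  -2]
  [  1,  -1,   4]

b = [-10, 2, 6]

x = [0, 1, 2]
No

Ax = [-11, -3, 7] ≠ b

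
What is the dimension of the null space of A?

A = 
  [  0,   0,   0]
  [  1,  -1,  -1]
nullity(A) = 2

Row reduce:
Swap R1 ↔ R2
REF = 
  [  1,  -1,  -1]
  [  0,   0,   0]
Pivot columns: 1 → 1 pivot.
rank(A) = 1, so nullity(A) = 3 - 1 = 2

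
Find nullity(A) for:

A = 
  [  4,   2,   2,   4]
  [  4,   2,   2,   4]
nullity(A) = 3

Row reduce:
R2 → R2 - (1)·R1
REF = 
  [  4,   2,   2,   4]
  [  0,   0,   0,   0]
Pivot columns: 1 → 1 pivot.
rank(A) = 1, so nullity(A) = 4 - 1 = 3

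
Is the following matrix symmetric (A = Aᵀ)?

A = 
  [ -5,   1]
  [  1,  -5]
Yes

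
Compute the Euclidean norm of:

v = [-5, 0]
5

||v||₂ = √((-5)² + (0)²) = √25 = 5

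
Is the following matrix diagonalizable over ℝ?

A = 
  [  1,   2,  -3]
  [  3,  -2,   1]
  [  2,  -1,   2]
No

Characteristic polynomial: det(λI - A) = λ³ - λ² - 3λ + 14
By the rational root theorem any rational root is an integer dividing 14; none of those is a root, so p(λ) has no rational roots and hence (being an irreducible cubic) no repeated roots.
Discriminant of the cubic: Δ = -4363
Δ < 0 ⇒ one real eigenvalue and a complex-conjugate pair: λ ≈ -2.482, 1.741 + 1.616i, 1.741 - 1.616i
Has complex eigenvalues (not diagonalizable over ℝ).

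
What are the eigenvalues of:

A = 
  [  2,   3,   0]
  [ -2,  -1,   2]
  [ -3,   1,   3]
λ = -1, (5 + i√15)/2, (5 - i√15)/2  (≈ -1, 2.5 + 1.936i, 2.5 - 1.936i)

Characteristic polynomial: det(λI - A) = λ³ - 4λ² + 5λ + 10
Testing integer divisors of the constant term: p(-1) = 0, so (λ + 1) is a factor:
p(λ) = (λ + 1)(λ² - 5λ + 10)
λ² - 5λ + 10 = 0  ⇒  λ = (5 ± √((-5)² - 4·(10)))/2 = (5 ± √(-15))/2
  = (5 + i√15)/2,  (5 - i√15)/2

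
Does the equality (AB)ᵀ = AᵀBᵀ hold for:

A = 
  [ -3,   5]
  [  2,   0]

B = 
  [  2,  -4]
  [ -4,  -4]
No

(AB)ᵀ = 
  [-26,   4]
  [ -8,  -8]

AᵀBᵀ = 
  [-14,   4]
  [ 10, -20]

The two matrices differ, so (AB)ᵀ ≠ AᵀBᵀ in general. The correct identity is (AB)ᵀ = BᵀAᵀ.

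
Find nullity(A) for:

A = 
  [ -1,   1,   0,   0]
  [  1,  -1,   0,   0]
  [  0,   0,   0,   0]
nullity(A) = 3

Row reduce:
R2 → R2 + (1)·R1
REF = 
  [ -1,   1,   0,   0]
  [  0,   0,   0,   0]
  [  0,   0,   0,   0]
Pivot columns: 1 → 1 pivot.
rank(A) = 1, so nullity(A) = 4 - 1 = 3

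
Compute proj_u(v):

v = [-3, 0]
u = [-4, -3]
v·u = (-3)(-4) + (0)(-3) = 12
u·u = (-4)² + (-3)² = 25
proj_u(v) = (v·u / u·u) × u = (12/25) × u

proj_u(v) = [-48/25, -36/25]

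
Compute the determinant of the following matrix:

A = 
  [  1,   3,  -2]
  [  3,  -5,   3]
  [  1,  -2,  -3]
59

Cofactor expansion along row 1:
det(A) = (1)·((-5)(-3) - (3)(-2)) - (3)·((3)(-3) - (3)(1)) + (-2)·((3)(-2) - (-5)(1))
  = (1)(21) - (3)(-12) + (-2)(-1)
  = 59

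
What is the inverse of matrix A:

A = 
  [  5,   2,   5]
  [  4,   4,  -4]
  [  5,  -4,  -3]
det(A) = (5)·((4)(-3) - (-4)(-4)) - (2)·((4)(-3) - (-4)(5)) + (5)·((4)(-4) - (4)(5))
  = (5)(-28) - (2)(8) + (5)(-36)
  = -336
det(A) = -336 ≠ 0, so A is invertible.

Cofactors Cᵢⱼ = (-1)ⁱ⁺ʲ·Mᵢⱼ:
C = 
  [-28,  -8, -36]
  [-14, -40,  30]
  [-28,  40,  12]

adj(A) = Cᵀ:
adj(A) = 
  [-28, -14, -28]
  [ -8, -40,  40]
  [-36,  30,  12]

A⁻¹ = (-1/336) · adj(A):
A⁻¹ = 
  [ 1/12,  1/24,  1/12]
  [ 1/42,  5/42, -5/42]
  [ 3/28, -5/56, -1/28]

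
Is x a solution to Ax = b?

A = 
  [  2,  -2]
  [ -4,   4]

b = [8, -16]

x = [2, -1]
No

Ax = [6, -12] ≠ b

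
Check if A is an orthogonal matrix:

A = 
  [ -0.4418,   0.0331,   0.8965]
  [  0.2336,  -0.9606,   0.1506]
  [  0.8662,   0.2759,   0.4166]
Yes

AᵀA = 
  [  1.0001,   0,   0]
  [  0,   1,  -0.0001]
  [  0,  -0.0001,   0.9999]
≈ I (equal to I up to the 4-dp rounding of the entries)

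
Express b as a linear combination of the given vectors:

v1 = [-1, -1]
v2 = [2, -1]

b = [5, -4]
c1 = 1, c2 = 3

b = 1·v1 + 3·v2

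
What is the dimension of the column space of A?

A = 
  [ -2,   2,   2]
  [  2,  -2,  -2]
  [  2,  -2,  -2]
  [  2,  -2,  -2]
dim(Col(A)) = 1

Row reduce:
R2 → R2 + (1)·R1
R3 → R3 + (1)·R1
R4 → R4 + (1)·R1
REF = 
  [ -2,   2,   2]
  [  0,   0,   0]
  [  0,   0,   0]
  [  0,   0,   0]
Pivot columns: 1 → 1 pivot.
dim(Col(A)) = number of pivot columns = 1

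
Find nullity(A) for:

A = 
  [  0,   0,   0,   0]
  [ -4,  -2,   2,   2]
nullity(A) = 3

Row reduce:
Swap R1 ↔ R2
REF = 
  [ -4,  -2,   2,   2]
  [  0,   0,   0,   0]
Pivot columns: 1 → 1 pivot.
rank(A) = 1, so nullity(A) = 4 - 1 = 3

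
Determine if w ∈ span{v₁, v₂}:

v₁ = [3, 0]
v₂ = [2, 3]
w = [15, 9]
Yes

Form the augmented matrix and row-reduce:
[v₁|v₂|w] = 
  [  3,   2,  15]
  [  0,   3,   9]
(already in echelon form — no row operations needed)

No row of the form [0 0 | nonzero], so the system is consistent. Back-substitution gives c₁ = 3, c₂ = 3: w = (3)·v₁ + (3)·v₂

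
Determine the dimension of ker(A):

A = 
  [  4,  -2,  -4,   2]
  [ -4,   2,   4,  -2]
nullity(A) = 3

Row reduce:
R2 → R2 + (1)·R1
REF = 
  [  4,  -2,  -4,   2]
  [  0,   0,   0,   0]
Pivot columns: 1 → 1 pivot.
rank(A) = 1, so nullity(A) = 4 - 1 = 3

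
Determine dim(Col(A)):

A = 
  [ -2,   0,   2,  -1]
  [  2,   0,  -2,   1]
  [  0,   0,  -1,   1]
Row reduce:
R2 → R2 + (1)·R1
Swap R2 ↔ R3
REF = 
  [ -2,   0,   2,  -1]
  [  0,   0,  -1,   1]
  [  0,   0,   0,   0]
Pivot columns: 1, 3 → 2 pivots.
dim(Col(A)) = number of pivot columns = 2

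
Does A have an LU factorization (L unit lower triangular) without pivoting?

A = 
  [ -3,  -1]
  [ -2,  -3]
Yes.
A[1,1] = -3 ≠ 0, so Gaussian elimination proceeds without a row swap: multiplier ℓ₂₁ = (-2)/(-3) = 2/3, and U[2,2] = -3 - (2/3)(-1) = -7/3.
L = 
  [  1,   0]
  [2/3,   1]
U = 
  [  -3,   -1]
  [   0, -7/3]
Check row 2 of LU: [(2/3)(-3), (2/3)(-1) + (-7/3)] = [-2, -3] = row 2 of A ✓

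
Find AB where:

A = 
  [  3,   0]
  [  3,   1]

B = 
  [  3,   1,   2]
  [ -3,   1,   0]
A is 2×2 and B is 2×3, so AB is 2×3. Each entry is (row of A)·(column of B):
AB[1,1] = (3)(3) + (0)(-3) = 9
AB[1,2] = (3)(1) + (0)(1) = 3
AB[1,3] = (3)(2) + (0)(0) = 6
AB[2,1] = (3)(3) + (1)(-3) = 6
AB[2,2] = (3)(1) + (1)(1) = 4
AB[2,3] = (3)(2) + (1)(0) = 6

AB = 
  [  9,   3,   6]
  [  6,   4,   6]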